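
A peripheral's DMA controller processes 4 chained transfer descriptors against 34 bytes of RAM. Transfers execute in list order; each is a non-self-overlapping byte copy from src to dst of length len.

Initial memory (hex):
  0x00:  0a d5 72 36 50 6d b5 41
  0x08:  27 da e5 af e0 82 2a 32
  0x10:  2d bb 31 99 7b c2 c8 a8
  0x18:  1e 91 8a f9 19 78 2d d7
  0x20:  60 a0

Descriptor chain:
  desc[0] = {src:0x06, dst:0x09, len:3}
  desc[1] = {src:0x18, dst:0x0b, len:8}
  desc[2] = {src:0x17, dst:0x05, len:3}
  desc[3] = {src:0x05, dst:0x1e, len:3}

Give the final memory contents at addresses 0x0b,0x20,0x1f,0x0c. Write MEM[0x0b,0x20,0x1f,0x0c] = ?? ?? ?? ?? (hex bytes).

MEM[0x0b,0x20,0x1f,0x0c] = 1e 91 1e 91

#0 dst[0x09+3] := {0xb5,0x41,0x27}
#1 dst[0x0b+8] := {0x1e,0x91,0x8a,0xf9,0x19,0x78,0x2d,0xd7}
#2 dst[0x05+3] := {0xa8,0x1e,0x91}
#3 dst[0x1e+3] := {0xa8,0x1e,0x91}
query mem[0x0b]=0x1e, mem[0x20]=0x91, mem[0x1f]=0x1e, mem[0x0c]=0x91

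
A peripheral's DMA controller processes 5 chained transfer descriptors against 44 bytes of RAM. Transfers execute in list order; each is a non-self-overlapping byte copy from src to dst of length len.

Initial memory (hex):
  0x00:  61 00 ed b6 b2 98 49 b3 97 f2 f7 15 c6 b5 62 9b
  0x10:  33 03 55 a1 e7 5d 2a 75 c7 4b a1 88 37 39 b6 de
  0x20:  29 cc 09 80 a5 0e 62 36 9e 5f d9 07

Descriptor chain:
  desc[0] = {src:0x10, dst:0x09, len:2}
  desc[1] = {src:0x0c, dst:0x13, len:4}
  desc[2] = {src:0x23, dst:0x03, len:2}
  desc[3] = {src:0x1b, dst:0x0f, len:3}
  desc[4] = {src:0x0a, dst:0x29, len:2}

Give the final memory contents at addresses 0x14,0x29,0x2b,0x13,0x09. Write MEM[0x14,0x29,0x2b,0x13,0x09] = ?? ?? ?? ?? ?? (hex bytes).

  after D0: wrote 2B at 0x09 = 3303
  after D1: wrote 4B at 0x13 = c6b5629b
  after D2: wrote 2B at 0x03 = 80a5
  after D3: wrote 3B at 0x0f = 883739
  after D4: wrote 2B at 0x29 = 0315
query mem[0x14]=0xb5, mem[0x29]=0x03, mem[0x2b]=0x07, mem[0x13]=0xc6, mem[0x09]=0x33

MEM[0x14,0x29,0x2b,0x13,0x09] = b5 03 07 c6 33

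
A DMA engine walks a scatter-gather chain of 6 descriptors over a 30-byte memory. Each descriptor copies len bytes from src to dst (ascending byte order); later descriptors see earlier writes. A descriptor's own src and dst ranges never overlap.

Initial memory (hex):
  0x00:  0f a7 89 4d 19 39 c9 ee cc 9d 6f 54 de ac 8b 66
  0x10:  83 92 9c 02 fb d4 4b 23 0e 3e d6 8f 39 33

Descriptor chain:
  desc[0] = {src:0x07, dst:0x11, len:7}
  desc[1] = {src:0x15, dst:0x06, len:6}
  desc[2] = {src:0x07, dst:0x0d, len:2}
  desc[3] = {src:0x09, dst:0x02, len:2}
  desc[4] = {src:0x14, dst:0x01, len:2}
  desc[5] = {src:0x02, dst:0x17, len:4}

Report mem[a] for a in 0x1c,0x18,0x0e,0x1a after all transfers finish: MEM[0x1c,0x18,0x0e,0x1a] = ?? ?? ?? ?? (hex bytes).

MEM[0x1c,0x18,0x0e,0x1a] = 39 3e ac 39

#0 dst[0x11+7] := {0xee,0xcc,0x9d,0x6f,0x54,0xde,0xac}
#1 dst[0x06+6] := {0x54,0xde,0xac,0x0e,0x3e,0xd6}
#2 dst[0x0d+2] := {0xde,0xac}
#3 dst[0x02+2] := {0x0e,0x3e}
#4 dst[0x01+2] := {0x6f,0x54}
#5 dst[0x17+4] := {0x54,0x3e,0x19,0x39}
query mem[0x1c]=0x39, mem[0x18]=0x3e, mem[0x0e]=0xac, mem[0x1a]=0x39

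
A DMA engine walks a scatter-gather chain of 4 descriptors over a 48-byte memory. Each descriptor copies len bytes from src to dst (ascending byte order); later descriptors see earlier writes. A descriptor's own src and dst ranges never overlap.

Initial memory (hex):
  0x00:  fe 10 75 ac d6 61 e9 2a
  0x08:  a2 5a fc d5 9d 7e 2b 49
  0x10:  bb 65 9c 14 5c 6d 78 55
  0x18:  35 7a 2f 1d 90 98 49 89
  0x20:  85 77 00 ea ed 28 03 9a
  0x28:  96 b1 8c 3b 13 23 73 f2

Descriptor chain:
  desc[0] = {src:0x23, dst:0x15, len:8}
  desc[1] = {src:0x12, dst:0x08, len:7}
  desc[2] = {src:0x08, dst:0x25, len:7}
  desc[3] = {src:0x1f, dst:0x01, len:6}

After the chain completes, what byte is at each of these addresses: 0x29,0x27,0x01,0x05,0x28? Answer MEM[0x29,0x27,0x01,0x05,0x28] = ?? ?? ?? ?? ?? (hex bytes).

MEM[0x29,0x27,0x01,0x05,0x28] = ed 5c 89 ea ea

D0: mem[0x15..0x1c] <- [ea ed 28 03 9a 96 b1 8c]
D1: mem[0x08..0x0e] <- [9c 14 5c ea ed 28 03]
D2: mem[0x25..0x2b] <- [9c 14 5c ea ed 28 03]
D3: mem[0x01..0x06] <- [89 85 77 00 ea ed]
query mem[0x29]=0xed, mem[0x27]=0x5c, mem[0x01]=0x89, mem[0x05]=0xea, mem[0x28]=0xea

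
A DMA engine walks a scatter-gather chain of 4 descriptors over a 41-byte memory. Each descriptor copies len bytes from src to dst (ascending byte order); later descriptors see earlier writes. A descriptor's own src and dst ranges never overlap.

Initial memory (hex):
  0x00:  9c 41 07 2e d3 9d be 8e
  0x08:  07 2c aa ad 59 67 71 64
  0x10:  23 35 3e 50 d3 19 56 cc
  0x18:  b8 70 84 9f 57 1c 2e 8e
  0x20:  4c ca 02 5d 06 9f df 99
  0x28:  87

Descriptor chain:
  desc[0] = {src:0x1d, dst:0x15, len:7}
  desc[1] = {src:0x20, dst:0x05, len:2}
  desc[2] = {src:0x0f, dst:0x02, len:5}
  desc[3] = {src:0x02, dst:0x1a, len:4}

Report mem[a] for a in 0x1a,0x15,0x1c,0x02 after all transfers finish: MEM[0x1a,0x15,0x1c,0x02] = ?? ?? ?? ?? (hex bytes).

MEM[0x1a,0x15,0x1c,0x02] = 64 1c 35 64

[0] 0x1d->0x15 len=7 : 1c 2e 8e 4c ca 02 5d
[1] 0x20->0x05 len=2 : 4c ca
[2] 0x0f->0x02 len=5 : 64 23 35 3e 50
[3] 0x02->0x1a len=4 : 64 23 35 3e
query mem[0x1a]=0x64, mem[0x15]=0x1c, mem[0x1c]=0x35, mem[0x02]=0x64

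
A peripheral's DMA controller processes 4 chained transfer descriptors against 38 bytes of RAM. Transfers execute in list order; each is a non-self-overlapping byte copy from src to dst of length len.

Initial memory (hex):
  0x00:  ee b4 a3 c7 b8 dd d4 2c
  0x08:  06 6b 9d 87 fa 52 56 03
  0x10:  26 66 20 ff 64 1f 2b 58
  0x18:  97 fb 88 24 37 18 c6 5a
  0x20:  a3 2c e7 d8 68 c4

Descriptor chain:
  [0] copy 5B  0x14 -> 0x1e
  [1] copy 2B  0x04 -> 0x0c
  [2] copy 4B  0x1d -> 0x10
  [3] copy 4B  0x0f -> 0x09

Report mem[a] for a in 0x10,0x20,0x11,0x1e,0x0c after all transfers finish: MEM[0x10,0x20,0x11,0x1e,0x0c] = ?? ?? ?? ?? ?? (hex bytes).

  after D0: wrote 5B at 0x1e = 641f2b5897
  after D1: wrote 2B at 0x0c = b8dd
  after D2: wrote 4B at 0x10 = 18641f2b
  after D3: wrote 4B at 0x09 = 0318641f
query mem[0x10]=0x18, mem[0x20]=0x2b, mem[0x11]=0x64, mem[0x1e]=0x64, mem[0x0c]=0x1f

MEM[0x10,0x20,0x11,0x1e,0x0c] = 18 2b 64 64 1f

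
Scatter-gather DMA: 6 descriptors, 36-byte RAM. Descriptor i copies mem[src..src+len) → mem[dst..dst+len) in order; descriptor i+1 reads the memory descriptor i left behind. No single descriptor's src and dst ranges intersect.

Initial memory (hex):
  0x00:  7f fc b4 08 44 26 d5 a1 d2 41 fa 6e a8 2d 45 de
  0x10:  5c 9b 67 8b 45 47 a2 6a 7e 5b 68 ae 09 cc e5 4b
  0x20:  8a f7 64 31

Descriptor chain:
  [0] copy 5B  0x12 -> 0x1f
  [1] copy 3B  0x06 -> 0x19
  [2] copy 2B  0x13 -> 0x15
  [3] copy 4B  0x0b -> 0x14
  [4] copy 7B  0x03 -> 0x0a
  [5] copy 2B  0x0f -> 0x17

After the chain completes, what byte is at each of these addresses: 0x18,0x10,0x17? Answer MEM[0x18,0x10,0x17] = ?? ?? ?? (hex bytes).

MEM[0x18,0x10,0x17] = 41 41 d2

#0 dst[0x1f+5] := {0x67,0x8b,0x45,0x47,0xa2}
#1 dst[0x19+3] := {0xd5,0xa1,0xd2}
#2 dst[0x15+2] := {0x8b,0x45}
#3 dst[0x14+4] := {0x6e,0xa8,0x2d,0x45}
#4 dst[0x0a+7] := {0x08,0x44,0x26,0xd5,0xa1,0xd2,0x41}
#5 dst[0x17+2] := {0xd2,0x41}
query mem[0x18]=0x41, mem[0x10]=0x41, mem[0x17]=0xd2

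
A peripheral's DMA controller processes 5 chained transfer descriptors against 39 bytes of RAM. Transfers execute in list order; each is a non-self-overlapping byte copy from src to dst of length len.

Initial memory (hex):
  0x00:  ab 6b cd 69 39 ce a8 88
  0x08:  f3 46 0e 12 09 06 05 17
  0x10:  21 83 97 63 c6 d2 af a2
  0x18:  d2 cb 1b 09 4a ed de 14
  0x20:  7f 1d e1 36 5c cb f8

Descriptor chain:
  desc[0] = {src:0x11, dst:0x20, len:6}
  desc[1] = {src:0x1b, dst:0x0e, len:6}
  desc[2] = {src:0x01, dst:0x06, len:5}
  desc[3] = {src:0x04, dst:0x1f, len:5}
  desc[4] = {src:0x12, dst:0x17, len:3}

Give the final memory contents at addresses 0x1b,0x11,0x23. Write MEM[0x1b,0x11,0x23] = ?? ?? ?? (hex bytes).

MEM[0x1b,0x11,0x23] = 09 de 69

D0: mem[0x20..0x25] <- [83 97 63 c6 d2 af]
D1: mem[0x0e..0x13] <- [09 4a ed de 14 83]
D2: mem[0x06..0x0a] <- [6b cd 69 39 ce]
D3: mem[0x1f..0x23] <- [39 ce 6b cd 69]
D4: mem[0x17..0x19] <- [14 83 c6]
query mem[0x1b]=0x09, mem[0x11]=0xde, mem[0x23]=0x69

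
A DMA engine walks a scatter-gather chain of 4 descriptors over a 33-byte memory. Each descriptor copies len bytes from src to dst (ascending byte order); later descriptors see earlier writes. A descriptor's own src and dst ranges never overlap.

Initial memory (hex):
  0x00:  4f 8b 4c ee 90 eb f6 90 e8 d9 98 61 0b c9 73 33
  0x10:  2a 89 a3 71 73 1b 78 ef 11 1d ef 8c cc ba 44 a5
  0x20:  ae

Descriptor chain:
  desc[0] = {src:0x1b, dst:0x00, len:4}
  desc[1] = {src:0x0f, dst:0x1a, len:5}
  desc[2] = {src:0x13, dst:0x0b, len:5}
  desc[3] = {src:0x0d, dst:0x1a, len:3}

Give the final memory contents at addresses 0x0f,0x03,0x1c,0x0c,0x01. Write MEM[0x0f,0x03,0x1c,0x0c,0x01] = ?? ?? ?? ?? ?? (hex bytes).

MEM[0x0f,0x03,0x1c,0x0c,0x01] = ef 44 ef 73 cc

D0: mem[0x00..0x03] <- [8c cc ba 44]
D1: mem[0x1a..0x1e] <- [33 2a 89 a3 71]
D2: mem[0x0b..0x0f] <- [71 73 1b 78 ef]
D3: mem[0x1a..0x1c] <- [1b 78 ef]
query mem[0x0f]=0xef, mem[0x03]=0x44, mem[0x1c]=0xef, mem[0x0c]=0x73, mem[0x01]=0xcc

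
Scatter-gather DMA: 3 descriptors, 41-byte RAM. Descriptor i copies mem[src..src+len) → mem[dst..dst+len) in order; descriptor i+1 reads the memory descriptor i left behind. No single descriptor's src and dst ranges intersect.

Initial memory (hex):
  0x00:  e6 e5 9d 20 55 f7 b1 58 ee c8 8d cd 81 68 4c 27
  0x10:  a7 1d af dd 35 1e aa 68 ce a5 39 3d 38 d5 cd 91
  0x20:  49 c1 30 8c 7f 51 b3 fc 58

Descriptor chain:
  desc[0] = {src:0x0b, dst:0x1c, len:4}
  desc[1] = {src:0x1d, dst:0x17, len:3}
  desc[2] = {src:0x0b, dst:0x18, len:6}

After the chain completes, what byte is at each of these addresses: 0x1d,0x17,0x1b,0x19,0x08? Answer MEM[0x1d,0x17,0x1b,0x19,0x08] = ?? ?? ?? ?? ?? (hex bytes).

MEM[0x1d,0x17,0x1b,0x19,0x08] = a7 81 4c 81 ee

  after D0: wrote 4B at 0x1c = cd81684c
  after D1: wrote 3B at 0x17 = 81684c
  after D2: wrote 6B at 0x18 = cd81684c27a7
query mem[0x1d]=0xa7, mem[0x17]=0x81, mem[0x1b]=0x4c, mem[0x19]=0x81, mem[0x08]=0xee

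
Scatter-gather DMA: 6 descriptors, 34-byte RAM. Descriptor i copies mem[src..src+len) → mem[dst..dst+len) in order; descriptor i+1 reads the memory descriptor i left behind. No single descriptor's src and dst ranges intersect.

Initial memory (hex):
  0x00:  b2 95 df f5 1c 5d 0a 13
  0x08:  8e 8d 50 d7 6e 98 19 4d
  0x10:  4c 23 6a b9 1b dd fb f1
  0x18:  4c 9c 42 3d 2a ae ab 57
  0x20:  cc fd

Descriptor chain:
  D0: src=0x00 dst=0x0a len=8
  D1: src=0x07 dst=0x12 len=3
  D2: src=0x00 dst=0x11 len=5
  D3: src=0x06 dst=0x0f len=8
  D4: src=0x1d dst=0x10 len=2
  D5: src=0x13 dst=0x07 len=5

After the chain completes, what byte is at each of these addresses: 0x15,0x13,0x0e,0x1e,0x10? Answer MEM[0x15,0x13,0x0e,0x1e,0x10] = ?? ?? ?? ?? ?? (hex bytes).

[0] 0x00->0x0a len=8 : b2 95 df f5 1c 5d 0a 13
[1] 0x07->0x12 len=3 : 13 8e 8d
[2] 0x00->0x11 len=5 : b2 95 df f5 1c
[3] 0x06->0x0f len=8 : 0a 13 8e 8d b2 95 df f5
[4] 0x1d->0x10 len=2 : ae ab
[5] 0x13->0x07 len=5 : b2 95 df f5 f1
query mem[0x15]=0xdf, mem[0x13]=0xb2, mem[0x0e]=0x1c, mem[0x1e]=0xab, mem[0x10]=0xae

MEM[0x15,0x13,0x0e,0x1e,0x10] = df b2 1c ab ae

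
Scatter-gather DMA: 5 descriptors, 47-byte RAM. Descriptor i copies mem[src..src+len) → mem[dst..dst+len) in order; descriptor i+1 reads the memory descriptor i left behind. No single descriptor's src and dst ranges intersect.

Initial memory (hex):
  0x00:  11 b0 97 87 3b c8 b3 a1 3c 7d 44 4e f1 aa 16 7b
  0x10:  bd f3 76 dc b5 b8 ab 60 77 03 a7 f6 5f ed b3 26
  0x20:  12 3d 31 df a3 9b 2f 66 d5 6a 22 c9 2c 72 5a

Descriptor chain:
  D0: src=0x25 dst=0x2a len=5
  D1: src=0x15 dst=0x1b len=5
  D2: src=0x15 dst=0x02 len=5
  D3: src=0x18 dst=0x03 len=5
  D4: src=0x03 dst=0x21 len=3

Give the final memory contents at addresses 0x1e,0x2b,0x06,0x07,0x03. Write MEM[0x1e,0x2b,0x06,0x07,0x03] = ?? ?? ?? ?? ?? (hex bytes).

MEM[0x1e,0x2b,0x06,0x07,0x03] = 77 2f b8 ab 77

  after D0: wrote 5B at 0x2a = 9b2f66d56a
  after D1: wrote 5B at 0x1b = b8ab607703
  after D2: wrote 5B at 0x02 = b8ab607703
  after D3: wrote 5B at 0x03 = 7703a7b8ab
  after D4: wrote 3B at 0x21 = 7703a7
query mem[0x1e]=0x77, mem[0x2b]=0x2f, mem[0x06]=0xb8, mem[0x07]=0xab, mem[0x03]=0x77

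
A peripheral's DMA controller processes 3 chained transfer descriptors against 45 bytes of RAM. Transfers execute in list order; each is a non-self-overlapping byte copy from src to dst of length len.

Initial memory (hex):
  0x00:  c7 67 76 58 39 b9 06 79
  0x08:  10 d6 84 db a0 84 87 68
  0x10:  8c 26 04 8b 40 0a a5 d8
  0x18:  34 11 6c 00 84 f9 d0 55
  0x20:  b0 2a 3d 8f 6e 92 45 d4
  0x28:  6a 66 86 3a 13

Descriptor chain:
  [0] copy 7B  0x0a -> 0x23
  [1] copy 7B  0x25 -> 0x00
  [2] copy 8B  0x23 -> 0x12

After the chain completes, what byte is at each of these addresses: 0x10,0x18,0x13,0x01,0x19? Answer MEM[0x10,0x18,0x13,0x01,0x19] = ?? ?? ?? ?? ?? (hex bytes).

[0] 0x0a->0x23 len=7 : 84 db a0 84 87 68 8c
[1] 0x25->0x00 len=7 : a0 84 87 68 8c 86 3a
[2] 0x23->0x12 len=8 : 84 db a0 84 87 68 8c 86
query mem[0x10]=0x8c, mem[0x18]=0x8c, mem[0x13]=0xdb, mem[0x01]=0x84, mem[0x19]=0x86

MEM[0x10,0x18,0x13,0x01,0x19] = 8c 8c db 84 86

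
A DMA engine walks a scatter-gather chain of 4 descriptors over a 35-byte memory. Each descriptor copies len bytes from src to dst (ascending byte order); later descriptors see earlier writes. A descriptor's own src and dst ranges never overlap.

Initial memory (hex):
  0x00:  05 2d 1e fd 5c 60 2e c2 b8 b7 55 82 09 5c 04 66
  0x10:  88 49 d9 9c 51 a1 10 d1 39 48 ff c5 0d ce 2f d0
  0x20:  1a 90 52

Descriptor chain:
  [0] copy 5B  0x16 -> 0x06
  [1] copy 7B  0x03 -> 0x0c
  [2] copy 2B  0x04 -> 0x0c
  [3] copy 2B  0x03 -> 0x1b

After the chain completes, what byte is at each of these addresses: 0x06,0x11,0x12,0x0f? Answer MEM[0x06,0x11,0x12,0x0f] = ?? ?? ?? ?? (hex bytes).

MEM[0x06,0x11,0x12,0x0f] = 10 39 48 10

D0: mem[0x06..0x0a] <- [10 d1 39 48 ff]
D1: mem[0x0c..0x12] <- [fd 5c 60 10 d1 39 48]
D2: mem[0x0c..0x0d] <- [5c 60]
D3: mem[0x1b..0x1c] <- [fd 5c]
query mem[0x06]=0x10, mem[0x11]=0x39, mem[0x12]=0x48, mem[0x0f]=0x10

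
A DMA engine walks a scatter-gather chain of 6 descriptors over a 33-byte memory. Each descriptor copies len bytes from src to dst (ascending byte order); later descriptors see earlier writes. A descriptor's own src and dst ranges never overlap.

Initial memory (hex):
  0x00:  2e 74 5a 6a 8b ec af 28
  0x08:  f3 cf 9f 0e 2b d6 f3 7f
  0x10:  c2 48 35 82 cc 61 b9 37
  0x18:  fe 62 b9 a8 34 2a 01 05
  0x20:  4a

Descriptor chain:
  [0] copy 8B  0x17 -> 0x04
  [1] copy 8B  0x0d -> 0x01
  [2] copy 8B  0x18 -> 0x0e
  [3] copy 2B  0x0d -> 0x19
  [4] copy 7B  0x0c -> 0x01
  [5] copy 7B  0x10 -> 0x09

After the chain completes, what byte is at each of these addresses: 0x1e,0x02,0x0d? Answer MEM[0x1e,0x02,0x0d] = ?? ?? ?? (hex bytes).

MEM[0x1e,0x02,0x0d] = 01 d6 01

  after D0: wrote 8B at 0x04 = 37fe62b9a8342a01
  after D1: wrote 8B at 0x01 = d6f37fc2483582cc
  after D2: wrote 8B at 0x0e = fe62b9a8342a0105
  after D3: wrote 2B at 0x19 = d6fe
  after D4: wrote 7B at 0x01 = 2bd6fe62b9a834
  after D5: wrote 7B at 0x09 = b9a8342a0105b9
query mem[0x1e]=0x01, mem[0x02]=0xd6, mem[0x0d]=0x01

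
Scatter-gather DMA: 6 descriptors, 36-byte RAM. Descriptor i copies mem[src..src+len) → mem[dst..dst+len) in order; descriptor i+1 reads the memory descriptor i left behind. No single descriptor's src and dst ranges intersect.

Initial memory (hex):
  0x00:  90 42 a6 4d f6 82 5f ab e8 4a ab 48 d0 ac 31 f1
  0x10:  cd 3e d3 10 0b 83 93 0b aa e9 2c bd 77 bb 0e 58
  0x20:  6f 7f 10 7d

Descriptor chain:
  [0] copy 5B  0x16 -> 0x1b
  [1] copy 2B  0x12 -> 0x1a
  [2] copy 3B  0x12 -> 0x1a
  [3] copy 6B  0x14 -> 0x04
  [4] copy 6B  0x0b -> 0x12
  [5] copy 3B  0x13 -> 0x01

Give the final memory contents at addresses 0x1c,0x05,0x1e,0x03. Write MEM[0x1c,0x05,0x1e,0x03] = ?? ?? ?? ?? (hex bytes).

MEM[0x1c,0x05,0x1e,0x03] = 0b 83 e9 31

[0] 0x16->0x1b len=5 : 93 0b aa e9 2c
[1] 0x12->0x1a len=2 : d3 10
[2] 0x12->0x1a len=3 : d3 10 0b
[3] 0x14->0x04 len=6 : 0b 83 93 0b aa e9
[4] 0x0b->0x12 len=6 : 48 d0 ac 31 f1 cd
[5] 0x13->0x01 len=3 : d0 ac 31
query mem[0x1c]=0x0b, mem[0x05]=0x83, mem[0x1e]=0xe9, mem[0x03]=0x31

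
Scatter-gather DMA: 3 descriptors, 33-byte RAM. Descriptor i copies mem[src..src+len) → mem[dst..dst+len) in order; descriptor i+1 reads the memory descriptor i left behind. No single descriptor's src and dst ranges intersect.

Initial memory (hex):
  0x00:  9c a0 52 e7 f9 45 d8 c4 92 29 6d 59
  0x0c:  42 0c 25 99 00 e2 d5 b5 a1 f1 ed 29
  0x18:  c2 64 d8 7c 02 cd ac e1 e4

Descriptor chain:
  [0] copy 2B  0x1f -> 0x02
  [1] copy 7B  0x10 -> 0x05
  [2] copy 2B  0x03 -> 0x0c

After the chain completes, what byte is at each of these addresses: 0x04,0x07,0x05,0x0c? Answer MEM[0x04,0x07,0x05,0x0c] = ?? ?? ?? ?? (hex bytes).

#0 dst[0x02+2] := {0xe1,0xe4}
#1 dst[0x05+7] := {0x00,0xe2,0xd5,0xb5,0xa1,0xf1,0xed}
#2 dst[0x0c+2] := {0xe4,0xf9}
query mem[0x04]=0xf9, mem[0x07]=0xd5, mem[0x05]=0x00, mem[0x0c]=0xe4

MEM[0x04,0x07,0x05,0x0c] = f9 d5 00 e4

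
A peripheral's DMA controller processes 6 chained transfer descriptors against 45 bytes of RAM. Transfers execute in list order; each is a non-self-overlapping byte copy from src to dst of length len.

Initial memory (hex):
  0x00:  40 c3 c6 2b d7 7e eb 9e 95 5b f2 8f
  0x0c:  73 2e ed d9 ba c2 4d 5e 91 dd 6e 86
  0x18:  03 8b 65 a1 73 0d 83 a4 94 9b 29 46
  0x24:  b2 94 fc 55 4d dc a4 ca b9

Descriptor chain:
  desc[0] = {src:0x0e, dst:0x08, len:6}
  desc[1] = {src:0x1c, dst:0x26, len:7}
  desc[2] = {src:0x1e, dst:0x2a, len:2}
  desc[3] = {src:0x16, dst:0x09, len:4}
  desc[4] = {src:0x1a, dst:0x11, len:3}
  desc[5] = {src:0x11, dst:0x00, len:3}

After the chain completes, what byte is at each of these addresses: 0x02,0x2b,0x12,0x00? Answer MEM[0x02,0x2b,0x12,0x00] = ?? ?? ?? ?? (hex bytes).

  after D0: wrote 6B at 0x08 = edd9bac24d5e
  after D1: wrote 7B at 0x26 = 730d83a4949b29
  after D2: wrote 2B at 0x2a = 83a4
  after D3: wrote 4B at 0x09 = 6e86038b
  after D4: wrote 3B at 0x11 = 65a173
  after D5: wrote 3B at 0x00 = 65a173
query mem[0x02]=0x73, mem[0x2b]=0xa4, mem[0x12]=0xa1, mem[0x00]=0x65

MEM[0x02,0x2b,0x12,0x00] = 73 a4 a1 65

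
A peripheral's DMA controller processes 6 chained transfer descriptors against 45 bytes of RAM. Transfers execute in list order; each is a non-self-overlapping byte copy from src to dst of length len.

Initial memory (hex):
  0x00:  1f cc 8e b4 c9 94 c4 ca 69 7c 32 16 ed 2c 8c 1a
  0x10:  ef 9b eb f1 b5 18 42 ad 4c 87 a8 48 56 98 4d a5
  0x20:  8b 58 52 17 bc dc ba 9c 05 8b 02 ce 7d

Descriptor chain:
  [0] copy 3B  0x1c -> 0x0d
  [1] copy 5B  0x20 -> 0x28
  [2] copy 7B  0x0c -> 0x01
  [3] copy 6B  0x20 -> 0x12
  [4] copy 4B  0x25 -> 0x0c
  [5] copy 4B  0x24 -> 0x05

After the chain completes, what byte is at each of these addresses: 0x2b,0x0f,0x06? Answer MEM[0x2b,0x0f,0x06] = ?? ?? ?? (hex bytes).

MEM[0x2b,0x0f,0x06] = 17 8b dc

D0: mem[0x0d..0x0f] <- [56 98 4d]
D1: mem[0x28..0x2c] <- [8b 58 52 17 bc]
D2: mem[0x01..0x07] <- [ed 56 98 4d ef 9b eb]
D3: mem[0x12..0x17] <- [8b 58 52 17 bc dc]
D4: mem[0x0c..0x0f] <- [dc ba 9c 8b]
D5: mem[0x05..0x08] <- [bc dc ba 9c]
query mem[0x2b]=0x17, mem[0x0f]=0x8b, mem[0x06]=0xdc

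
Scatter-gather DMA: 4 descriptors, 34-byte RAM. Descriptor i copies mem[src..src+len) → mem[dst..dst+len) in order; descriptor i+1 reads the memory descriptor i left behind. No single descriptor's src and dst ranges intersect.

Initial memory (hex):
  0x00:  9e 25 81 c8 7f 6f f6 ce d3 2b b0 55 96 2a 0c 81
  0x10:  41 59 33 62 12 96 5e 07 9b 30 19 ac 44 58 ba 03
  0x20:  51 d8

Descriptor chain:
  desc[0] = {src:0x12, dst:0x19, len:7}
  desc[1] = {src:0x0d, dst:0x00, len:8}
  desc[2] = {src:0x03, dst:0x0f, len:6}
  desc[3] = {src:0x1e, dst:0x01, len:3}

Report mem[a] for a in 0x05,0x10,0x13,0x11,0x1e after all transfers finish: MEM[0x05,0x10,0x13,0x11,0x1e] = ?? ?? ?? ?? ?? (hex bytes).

D0: mem[0x19..0x1f] <- [33 62 12 96 5e 07 9b]
D1: mem[0x00..0x07] <- [2a 0c 81 41 59 33 62 12]
D2: mem[0x0f..0x14] <- [41 59 33 62 12 d3]
D3: mem[0x01..0x03] <- [07 9b 51]
query mem[0x05]=0x33, mem[0x10]=0x59, mem[0x13]=0x12, mem[0x11]=0x33, mem[0x1e]=0x07

MEM[0x05,0x10,0x13,0x11,0x1e] = 33 59 12 33 07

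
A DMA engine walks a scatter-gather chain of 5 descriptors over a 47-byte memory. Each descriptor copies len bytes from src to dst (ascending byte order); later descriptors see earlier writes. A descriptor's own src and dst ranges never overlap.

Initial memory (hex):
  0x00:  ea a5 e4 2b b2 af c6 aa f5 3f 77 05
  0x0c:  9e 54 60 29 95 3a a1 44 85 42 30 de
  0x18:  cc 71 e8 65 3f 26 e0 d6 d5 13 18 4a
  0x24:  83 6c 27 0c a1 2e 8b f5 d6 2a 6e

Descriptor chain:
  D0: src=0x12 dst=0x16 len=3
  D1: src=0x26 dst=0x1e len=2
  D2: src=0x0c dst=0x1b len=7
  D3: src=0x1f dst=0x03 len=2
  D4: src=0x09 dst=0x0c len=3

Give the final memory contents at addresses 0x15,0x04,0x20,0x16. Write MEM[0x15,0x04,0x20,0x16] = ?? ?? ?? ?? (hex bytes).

#0 dst[0x16+3] := {0xa1,0x44,0x85}
#1 dst[0x1e+2] := {0x27,0x0c}
#2 dst[0x1b+7] := {0x9e,0x54,0x60,0x29,0x95,0x3a,0xa1}
#3 dst[0x03+2] := {0x95,0x3a}
#4 dst[0x0c+3] := {0x3f,0x77,0x05}
query mem[0x15]=0x42, mem[0x04]=0x3a, mem[0x20]=0x3a, mem[0x16]=0xa1

MEM[0x15,0x04,0x20,0x16] = 42 3a 3a a1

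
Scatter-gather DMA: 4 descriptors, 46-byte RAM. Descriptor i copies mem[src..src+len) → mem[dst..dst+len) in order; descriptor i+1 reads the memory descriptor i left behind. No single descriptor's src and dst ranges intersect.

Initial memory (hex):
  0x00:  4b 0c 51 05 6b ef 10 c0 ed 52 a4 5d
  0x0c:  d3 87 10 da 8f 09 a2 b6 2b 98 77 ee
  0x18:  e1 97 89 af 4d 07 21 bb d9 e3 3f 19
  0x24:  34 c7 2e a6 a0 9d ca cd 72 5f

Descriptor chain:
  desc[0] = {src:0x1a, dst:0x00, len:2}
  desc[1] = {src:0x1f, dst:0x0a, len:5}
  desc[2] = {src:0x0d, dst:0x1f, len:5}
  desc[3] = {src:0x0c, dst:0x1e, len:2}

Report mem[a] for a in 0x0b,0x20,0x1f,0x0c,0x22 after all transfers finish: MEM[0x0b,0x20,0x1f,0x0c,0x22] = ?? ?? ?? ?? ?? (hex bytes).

  after D0: wrote 2B at 0x00 = 89af
  after D1: wrote 5B at 0x0a = bbd9e33f19
  after D2: wrote 5B at 0x1f = 3f19da8f09
  after D3: wrote 2B at 0x1e = e33f
query mem[0x0b]=0xd9, mem[0x20]=0x19, mem[0x1f]=0x3f, mem[0x0c]=0xe3, mem[0x22]=0x8f

MEM[0x0b,0x20,0x1f,0x0c,0x22] = d9 19 3f e3 8f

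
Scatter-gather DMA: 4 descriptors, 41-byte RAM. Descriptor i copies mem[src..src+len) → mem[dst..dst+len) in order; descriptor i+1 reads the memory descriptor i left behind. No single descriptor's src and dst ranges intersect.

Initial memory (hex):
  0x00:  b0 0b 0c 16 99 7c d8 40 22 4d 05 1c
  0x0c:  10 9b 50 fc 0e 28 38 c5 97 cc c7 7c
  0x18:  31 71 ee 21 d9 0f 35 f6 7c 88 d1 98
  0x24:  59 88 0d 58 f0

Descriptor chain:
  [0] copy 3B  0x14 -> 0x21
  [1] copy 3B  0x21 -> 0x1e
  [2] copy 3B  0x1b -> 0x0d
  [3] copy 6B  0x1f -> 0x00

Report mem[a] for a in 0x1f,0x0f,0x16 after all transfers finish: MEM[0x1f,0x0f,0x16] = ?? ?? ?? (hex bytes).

MEM[0x1f,0x0f,0x16] = cc 0f c7

#0 dst[0x21+3] := {0x97,0xcc,0xc7}
#1 dst[0x1e+3] := {0x97,0xcc,0xc7}
#2 dst[0x0d+3] := {0x21,0xd9,0x0f}
#3 dst[0x00+6] := {0xcc,0xc7,0x97,0xcc,0xc7,0x59}
query mem[0x1f]=0xcc, mem[0x0f]=0x0f, mem[0x16]=0xc7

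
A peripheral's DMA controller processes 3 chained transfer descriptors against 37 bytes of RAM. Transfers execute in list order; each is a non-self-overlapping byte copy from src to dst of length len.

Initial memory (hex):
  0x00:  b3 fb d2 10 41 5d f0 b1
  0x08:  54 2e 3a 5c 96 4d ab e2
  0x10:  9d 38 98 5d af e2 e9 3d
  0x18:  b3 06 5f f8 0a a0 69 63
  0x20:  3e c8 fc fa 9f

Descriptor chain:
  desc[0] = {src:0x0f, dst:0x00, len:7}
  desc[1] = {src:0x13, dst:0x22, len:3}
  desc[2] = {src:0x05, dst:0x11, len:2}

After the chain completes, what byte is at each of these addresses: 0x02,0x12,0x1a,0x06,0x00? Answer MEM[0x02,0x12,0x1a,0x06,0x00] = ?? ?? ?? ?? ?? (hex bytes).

MEM[0x02,0x12,0x1a,0x06,0x00] = 38 e2 5f e2 e2

#0 dst[0x00+7] := {0xe2,0x9d,0x38,0x98,0x5d,0xaf,0xe2}
#1 dst[0x22+3] := {0x5d,0xaf,0xe2}
#2 dst[0x11+2] := {0xaf,0xe2}
query mem[0x02]=0x38, mem[0x12]=0xe2, mem[0x1a]=0x5f, mem[0x06]=0xe2, mem[0x00]=0xe2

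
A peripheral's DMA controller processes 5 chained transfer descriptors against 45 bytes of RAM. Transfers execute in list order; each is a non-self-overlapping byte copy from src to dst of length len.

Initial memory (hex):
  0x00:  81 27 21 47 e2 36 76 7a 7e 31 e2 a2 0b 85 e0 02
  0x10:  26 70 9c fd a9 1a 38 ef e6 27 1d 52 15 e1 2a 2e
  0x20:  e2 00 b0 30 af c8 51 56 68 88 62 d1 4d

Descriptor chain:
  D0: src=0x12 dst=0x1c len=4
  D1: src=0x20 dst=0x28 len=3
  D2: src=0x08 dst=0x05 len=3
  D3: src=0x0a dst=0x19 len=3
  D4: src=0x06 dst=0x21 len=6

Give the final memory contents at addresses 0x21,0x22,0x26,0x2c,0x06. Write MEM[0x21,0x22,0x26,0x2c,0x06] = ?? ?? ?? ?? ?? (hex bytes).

MEM[0x21,0x22,0x26,0x2c,0x06] = 31 e2 a2 4d 31

#0 dst[0x1c+4] := {0x9c,0xfd,0xa9,0x1a}
#1 dst[0x28+3] := {0xe2,0x00,0xb0}
#2 dst[0x05+3] := {0x7e,0x31,0xe2}
#3 dst[0x19+3] := {0xe2,0xa2,0x0b}
#4 dst[0x21+6] := {0x31,0xe2,0x7e,0x31,0xe2,0xa2}
query mem[0x21]=0x31, mem[0x22]=0xe2, mem[0x26]=0xa2, mem[0x2c]=0x4d, mem[0x06]=0x31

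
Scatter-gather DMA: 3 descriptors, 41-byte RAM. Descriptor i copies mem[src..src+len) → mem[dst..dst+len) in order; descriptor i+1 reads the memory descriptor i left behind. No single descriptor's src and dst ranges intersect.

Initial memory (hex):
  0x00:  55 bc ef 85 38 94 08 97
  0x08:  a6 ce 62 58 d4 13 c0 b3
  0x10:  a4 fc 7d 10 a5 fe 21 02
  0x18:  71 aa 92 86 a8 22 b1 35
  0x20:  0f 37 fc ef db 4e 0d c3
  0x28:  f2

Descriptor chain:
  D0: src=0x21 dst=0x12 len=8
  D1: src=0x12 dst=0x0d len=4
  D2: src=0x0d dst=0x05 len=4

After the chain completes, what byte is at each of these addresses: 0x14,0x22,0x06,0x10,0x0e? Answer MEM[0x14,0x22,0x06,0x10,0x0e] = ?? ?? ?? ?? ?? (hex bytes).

#0 dst[0x12+8] := {0x37,0xfc,0xef,0xdb,0x4e,0x0d,0xc3,0xf2}
#1 dst[0x0d+4] := {0x37,0xfc,0xef,0xdb}
#2 dst[0x05+4] := {0x37,0xfc,0xef,0xdb}
query mem[0x14]=0xef, mem[0x22]=0xfc, mem[0x06]=0xfc, mem[0x10]=0xdb, mem[0x0e]=0xfc

MEM[0x14,0x22,0x06,0x10,0x0e] = ef fc fc db fc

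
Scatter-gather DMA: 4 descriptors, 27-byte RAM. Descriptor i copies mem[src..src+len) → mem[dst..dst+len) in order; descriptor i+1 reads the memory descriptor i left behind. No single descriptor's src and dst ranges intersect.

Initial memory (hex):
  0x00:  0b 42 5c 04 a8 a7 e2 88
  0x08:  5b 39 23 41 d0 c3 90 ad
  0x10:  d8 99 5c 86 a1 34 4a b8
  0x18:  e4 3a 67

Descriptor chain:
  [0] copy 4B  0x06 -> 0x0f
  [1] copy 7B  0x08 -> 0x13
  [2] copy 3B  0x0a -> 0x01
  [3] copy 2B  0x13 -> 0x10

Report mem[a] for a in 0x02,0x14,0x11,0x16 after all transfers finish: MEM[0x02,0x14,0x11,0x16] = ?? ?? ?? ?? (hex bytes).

#0 dst[0x0f+4] := {0xe2,0x88,0x5b,0x39}
#1 dst[0x13+7] := {0x5b,0x39,0x23,0x41,0xd0,0xc3,0x90}
#2 dst[0x01+3] := {0x23,0x41,0xd0}
#3 dst[0x10+2] := {0x5b,0x39}
query mem[0x02]=0x41, mem[0x14]=0x39, mem[0x11]=0x39, mem[0x16]=0x41

MEM[0x02,0x14,0x11,0x16] = 41 39 39 41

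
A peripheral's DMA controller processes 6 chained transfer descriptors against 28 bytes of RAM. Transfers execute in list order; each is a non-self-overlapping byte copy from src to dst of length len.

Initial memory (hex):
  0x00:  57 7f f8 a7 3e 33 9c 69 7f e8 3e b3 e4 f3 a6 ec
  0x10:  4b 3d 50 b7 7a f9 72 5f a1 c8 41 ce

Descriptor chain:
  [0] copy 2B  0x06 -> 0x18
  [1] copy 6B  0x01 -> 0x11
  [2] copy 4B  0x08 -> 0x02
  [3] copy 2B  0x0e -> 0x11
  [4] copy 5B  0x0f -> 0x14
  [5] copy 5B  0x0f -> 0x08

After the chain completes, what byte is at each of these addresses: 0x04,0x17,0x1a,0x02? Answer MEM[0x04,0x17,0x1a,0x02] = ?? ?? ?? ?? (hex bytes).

  after D0: wrote 2B at 0x18 = 9c69
  after D1: wrote 6B at 0x11 = 7ff8a73e339c
  after D2: wrote 4B at 0x02 = 7fe83eb3
  after D3: wrote 2B at 0x11 = a6ec
  after D4: wrote 5B at 0x14 = ec4ba6eca7
  after D5: wrote 5B at 0x08 = ec4ba6eca7
query mem[0x04]=0x3e, mem[0x17]=0xec, mem[0x1a]=0x41, mem[0x02]=0x7f

MEM[0x04,0x17,0x1a,0x02] = 3e ec 41 7f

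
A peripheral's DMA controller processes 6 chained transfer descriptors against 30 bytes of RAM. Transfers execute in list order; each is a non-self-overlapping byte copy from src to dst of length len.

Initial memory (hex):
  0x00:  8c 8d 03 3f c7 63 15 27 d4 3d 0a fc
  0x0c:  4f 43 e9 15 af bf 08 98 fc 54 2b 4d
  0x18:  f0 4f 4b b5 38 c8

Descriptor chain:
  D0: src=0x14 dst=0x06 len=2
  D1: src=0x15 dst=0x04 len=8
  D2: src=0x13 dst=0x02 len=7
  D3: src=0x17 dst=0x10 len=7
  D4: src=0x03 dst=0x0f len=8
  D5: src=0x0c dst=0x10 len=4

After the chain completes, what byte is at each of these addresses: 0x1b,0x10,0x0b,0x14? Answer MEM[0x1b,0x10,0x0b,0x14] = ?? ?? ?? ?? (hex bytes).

  after D0: wrote 2B at 0x06 = fc54
  after D1: wrote 8B at 0x04 = 542b4df04f4bb538
  after D2: wrote 7B at 0x02 = 98fc542b4df04f
  after D3: wrote 7B at 0x10 = 4df04f4bb538c8
  after D4: wrote 8B at 0x0f = fc542b4df04f4bb5
  after D5: wrote 4B at 0x10 = 4f43e9fc
query mem[0x1b]=0xb5, mem[0x10]=0x4f, mem[0x0b]=0x38, mem[0x14]=0x4f

MEM[0x1b,0x10,0x0b,0x14] = b5 4f 38 4f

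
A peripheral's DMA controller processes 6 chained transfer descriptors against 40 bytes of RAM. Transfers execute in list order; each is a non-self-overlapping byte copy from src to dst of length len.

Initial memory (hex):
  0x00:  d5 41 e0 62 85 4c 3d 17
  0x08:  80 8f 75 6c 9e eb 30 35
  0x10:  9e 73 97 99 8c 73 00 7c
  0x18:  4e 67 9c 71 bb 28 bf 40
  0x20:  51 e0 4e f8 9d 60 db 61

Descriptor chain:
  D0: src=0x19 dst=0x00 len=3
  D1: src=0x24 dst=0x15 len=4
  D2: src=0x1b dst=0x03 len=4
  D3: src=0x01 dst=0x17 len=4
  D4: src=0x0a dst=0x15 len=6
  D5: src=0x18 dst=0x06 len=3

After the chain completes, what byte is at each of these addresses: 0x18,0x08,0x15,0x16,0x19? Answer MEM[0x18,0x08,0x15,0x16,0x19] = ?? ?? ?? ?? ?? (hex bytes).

#0 dst[0x00+3] := {0x67,0x9c,0x71}
#1 dst[0x15+4] := {0x9d,0x60,0xdb,0x61}
#2 dst[0x03+4] := {0x71,0xbb,0x28,0xbf}
#3 dst[0x17+4] := {0x9c,0x71,0x71,0xbb}
#4 dst[0x15+6] := {0x75,0x6c,0x9e,0xeb,0x30,0x35}
#5 dst[0x06+3] := {0xeb,0x30,0x35}
query mem[0x18]=0xeb, mem[0x08]=0x35, mem[0x15]=0x75, mem[0x16]=0x6c, mem[0x19]=0x30

MEM[0x18,0x08,0x15,0x16,0x19] = eb 35 75 6c 30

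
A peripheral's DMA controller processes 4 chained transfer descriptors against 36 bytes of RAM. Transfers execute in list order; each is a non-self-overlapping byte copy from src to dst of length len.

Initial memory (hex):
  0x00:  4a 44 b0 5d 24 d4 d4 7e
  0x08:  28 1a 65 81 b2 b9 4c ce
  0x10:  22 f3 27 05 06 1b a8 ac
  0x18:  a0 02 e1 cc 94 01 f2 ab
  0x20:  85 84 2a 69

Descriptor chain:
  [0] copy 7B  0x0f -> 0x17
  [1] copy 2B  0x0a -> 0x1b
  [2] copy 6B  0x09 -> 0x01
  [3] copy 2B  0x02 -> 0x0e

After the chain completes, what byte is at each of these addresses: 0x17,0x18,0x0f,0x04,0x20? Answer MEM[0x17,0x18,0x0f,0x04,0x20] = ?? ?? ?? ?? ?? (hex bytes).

MEM[0x17,0x18,0x0f,0x04,0x20] = ce 22 81 b2 85

#0 dst[0x17+7] := {0xce,0x22,0xf3,0x27,0x05,0x06,0x1b}
#1 dst[0x1b+2] := {0x65,0x81}
#2 dst[0x01+6] := {0x1a,0x65,0x81,0xb2,0xb9,0x4c}
#3 dst[0x0e+2] := {0x65,0x81}
query mem[0x17]=0xce, mem[0x18]=0x22, mem[0x0f]=0x81, mem[0x04]=0xb2, mem[0x20]=0x85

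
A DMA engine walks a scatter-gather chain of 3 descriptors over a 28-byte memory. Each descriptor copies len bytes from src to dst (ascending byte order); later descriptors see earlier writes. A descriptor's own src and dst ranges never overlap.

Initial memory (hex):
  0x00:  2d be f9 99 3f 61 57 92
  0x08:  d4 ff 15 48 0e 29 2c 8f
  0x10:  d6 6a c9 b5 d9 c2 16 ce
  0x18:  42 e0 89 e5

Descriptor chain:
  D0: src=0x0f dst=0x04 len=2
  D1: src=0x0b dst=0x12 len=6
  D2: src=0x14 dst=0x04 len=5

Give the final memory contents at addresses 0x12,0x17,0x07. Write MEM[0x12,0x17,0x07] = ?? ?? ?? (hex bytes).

MEM[0x12,0x17,0x07] = 48 d6 d6

[0] 0x0f->0x04 len=2 : 8f d6
[1] 0x0b->0x12 len=6 : 48 0e 29 2c 8f d6
[2] 0x14->0x04 len=5 : 29 2c 8f d6 42
query mem[0x12]=0x48, mem[0x17]=0xd6, mem[0x07]=0xd6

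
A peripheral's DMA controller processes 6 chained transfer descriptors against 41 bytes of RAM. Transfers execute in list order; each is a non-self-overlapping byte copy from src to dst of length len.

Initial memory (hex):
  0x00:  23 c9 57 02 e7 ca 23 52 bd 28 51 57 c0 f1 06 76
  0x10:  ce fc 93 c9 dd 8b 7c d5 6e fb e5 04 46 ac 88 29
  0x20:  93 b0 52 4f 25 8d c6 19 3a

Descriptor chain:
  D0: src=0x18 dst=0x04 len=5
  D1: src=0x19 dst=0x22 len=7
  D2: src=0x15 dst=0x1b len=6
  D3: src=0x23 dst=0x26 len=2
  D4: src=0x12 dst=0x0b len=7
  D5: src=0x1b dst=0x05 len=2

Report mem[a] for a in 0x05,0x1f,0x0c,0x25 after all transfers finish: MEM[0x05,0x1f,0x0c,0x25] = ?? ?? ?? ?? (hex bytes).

MEM[0x05,0x1f,0x0c,0x25] = 8b fb c9 46

D0: mem[0x04..0x08] <- [6e fb e5 04 46]
D1: mem[0x22..0x28] <- [fb e5 04 46 ac 88 29]
D2: mem[0x1b..0x20] <- [8b 7c d5 6e fb e5]
D3: mem[0x26..0x27] <- [e5 04]
D4: mem[0x0b..0x11] <- [93 c9 dd 8b 7c d5 6e]
D5: mem[0x05..0x06] <- [8b 7c]
query mem[0x05]=0x8b, mem[0x1f]=0xfb, mem[0x0c]=0xc9, mem[0x25]=0x46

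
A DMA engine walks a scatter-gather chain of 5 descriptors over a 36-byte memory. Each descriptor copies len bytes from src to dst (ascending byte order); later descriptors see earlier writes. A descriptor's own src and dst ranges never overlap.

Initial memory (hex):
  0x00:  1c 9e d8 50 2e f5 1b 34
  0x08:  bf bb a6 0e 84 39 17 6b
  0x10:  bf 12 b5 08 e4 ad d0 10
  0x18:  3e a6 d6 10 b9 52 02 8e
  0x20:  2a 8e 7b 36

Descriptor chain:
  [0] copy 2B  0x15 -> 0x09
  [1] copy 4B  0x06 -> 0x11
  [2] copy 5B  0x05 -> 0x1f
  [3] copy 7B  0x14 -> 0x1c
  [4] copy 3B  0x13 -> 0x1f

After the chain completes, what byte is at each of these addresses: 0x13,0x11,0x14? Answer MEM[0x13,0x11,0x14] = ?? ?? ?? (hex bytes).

  after D0: wrote 2B at 0x09 = add0
  after D1: wrote 4B at 0x11 = 1b34bfad
  after D2: wrote 5B at 0x1f = f51b34bfad
  after D3: wrote 7B at 0x1c = adadd0103ea6d6
  after D4: wrote 3B at 0x1f = bfadad
query mem[0x13]=0xbf, mem[0x11]=0x1b, mem[0x14]=0xad

MEM[0x13,0x11,0x14] = bf 1b ad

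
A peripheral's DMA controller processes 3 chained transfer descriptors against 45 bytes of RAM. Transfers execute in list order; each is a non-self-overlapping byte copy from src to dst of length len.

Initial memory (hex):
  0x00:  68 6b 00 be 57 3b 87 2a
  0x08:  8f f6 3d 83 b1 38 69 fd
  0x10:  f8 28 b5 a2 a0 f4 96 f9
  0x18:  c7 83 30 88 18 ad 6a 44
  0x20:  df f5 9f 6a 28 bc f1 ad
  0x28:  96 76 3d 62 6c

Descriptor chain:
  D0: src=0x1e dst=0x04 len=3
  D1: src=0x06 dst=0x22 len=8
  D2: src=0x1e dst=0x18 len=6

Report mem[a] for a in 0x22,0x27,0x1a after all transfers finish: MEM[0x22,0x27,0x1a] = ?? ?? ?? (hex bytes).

MEM[0x22,0x27,0x1a] = df 83 df

  after D0: wrote 3B at 0x04 = 6a44df
  after D1: wrote 8B at 0x22 = df2a8ff63d83b138
  after D2: wrote 6B at 0x18 = 6a44dff5df2a
query mem[0x22]=0xdf, mem[0x27]=0x83, mem[0x1a]=0xdf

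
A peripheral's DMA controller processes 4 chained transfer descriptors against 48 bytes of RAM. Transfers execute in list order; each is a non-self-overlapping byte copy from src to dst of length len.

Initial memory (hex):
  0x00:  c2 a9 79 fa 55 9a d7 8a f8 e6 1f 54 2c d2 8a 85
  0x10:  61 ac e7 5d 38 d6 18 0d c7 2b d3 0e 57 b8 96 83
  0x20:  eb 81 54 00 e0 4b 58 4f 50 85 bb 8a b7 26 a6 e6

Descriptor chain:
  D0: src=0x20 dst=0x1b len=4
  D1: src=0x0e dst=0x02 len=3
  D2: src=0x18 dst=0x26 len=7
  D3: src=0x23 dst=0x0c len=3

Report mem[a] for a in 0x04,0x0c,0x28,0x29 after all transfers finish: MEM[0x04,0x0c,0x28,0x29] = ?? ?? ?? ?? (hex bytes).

MEM[0x04,0x0c,0x28,0x29] = 61 00 d3 eb

D0: mem[0x1b..0x1e] <- [eb 81 54 00]
D1: mem[0x02..0x04] <- [8a 85 61]
D2: mem[0x26..0x2c] <- [c7 2b d3 eb 81 54 00]
D3: mem[0x0c..0x0e] <- [00 e0 4b]
query mem[0x04]=0x61, mem[0x0c]=0x00, mem[0x28]=0xd3, mem[0x29]=0xeb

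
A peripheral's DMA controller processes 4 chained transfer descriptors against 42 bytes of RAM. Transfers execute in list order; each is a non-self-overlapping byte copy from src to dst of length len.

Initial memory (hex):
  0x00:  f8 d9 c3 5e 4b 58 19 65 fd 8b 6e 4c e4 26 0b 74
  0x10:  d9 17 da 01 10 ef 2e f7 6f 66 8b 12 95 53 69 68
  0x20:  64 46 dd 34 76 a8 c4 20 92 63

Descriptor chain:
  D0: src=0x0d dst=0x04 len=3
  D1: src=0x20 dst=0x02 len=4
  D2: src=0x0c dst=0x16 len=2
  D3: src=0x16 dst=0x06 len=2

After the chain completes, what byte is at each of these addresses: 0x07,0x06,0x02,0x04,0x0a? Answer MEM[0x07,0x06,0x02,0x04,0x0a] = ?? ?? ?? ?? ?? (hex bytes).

#0 dst[0x04+3] := {0x26,0x0b,0x74}
#1 dst[0x02+4] := {0x64,0x46,0xdd,0x34}
#2 dst[0x16+2] := {0xe4,0x26}
#3 dst[0x06+2] := {0xe4,0x26}
query mem[0x07]=0x26, mem[0x06]=0xe4, mem[0x02]=0x64, mem[0x04]=0xdd, mem[0x0a]=0x6e

MEM[0x07,0x06,0x02,0x04,0x0a] = 26 e4 64 dd 6e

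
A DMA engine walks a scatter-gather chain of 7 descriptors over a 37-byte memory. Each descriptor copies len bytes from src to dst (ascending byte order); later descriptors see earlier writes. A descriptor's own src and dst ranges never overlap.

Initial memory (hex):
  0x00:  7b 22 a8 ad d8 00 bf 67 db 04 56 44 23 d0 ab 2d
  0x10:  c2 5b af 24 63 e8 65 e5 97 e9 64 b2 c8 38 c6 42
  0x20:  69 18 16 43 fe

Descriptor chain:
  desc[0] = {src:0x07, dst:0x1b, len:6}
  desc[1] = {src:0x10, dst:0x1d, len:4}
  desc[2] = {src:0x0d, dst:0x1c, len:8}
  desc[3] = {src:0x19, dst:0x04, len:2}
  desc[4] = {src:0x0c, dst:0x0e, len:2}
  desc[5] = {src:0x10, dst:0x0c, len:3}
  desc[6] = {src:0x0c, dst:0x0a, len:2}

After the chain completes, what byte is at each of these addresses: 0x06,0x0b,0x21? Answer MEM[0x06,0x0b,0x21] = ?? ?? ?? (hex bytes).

#0 dst[0x1b+6] := {0x67,0xdb,0x04,0x56,0x44,0x23}
#1 dst[0x1d+4] := {0xc2,0x5b,0xaf,0x24}
#2 dst[0x1c+8] := {0xd0,0xab,0x2d,0xc2,0x5b,0xaf,0x24,0x63}
#3 dst[0x04+2] := {0xe9,0x64}
#4 dst[0x0e+2] := {0x23,0xd0}
#5 dst[0x0c+3] := {0xc2,0x5b,0xaf}
#6 dst[0x0a+2] := {0xc2,0x5b}
query mem[0x06]=0xbf, mem[0x0b]=0x5b, mem[0x21]=0xaf

MEM[0x06,0x0b,0x21] = bf 5b af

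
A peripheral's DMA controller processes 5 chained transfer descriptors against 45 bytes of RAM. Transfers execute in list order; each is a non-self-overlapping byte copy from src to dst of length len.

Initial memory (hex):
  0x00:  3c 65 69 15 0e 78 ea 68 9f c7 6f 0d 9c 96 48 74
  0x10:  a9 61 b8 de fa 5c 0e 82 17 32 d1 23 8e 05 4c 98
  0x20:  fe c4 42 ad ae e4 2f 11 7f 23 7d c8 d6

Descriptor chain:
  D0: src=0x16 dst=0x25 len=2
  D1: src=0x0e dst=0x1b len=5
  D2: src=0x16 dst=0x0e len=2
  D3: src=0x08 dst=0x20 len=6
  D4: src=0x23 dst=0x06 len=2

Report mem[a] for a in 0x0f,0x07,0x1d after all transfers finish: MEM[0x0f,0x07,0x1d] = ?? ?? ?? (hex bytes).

MEM[0x0f,0x07,0x1d] = 82 9c a9

D0: mem[0x25..0x26] <- [0e 82]
D1: mem[0x1b..0x1f] <- [48 74 a9 61 b8]
D2: mem[0x0e..0x0f] <- [0e 82]
D3: mem[0x20..0x25] <- [9f c7 6f 0d 9c 96]
D4: mem[0x06..0x07] <- [0d 9c]
query mem[0x0f]=0x82, mem[0x07]=0x9c, mem[0x1d]=0xa9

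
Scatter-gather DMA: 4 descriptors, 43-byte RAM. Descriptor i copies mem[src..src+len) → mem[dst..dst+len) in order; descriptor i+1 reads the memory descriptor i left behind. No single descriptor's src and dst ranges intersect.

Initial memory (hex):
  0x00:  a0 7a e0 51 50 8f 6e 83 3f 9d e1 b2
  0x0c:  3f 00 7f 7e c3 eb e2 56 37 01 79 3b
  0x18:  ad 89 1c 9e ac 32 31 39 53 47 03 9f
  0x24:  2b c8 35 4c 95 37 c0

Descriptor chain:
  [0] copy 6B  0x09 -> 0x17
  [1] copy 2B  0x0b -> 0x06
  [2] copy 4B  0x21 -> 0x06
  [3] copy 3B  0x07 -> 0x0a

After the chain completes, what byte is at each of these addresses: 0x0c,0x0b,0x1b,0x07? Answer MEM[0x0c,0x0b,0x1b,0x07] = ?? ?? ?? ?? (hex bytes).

D0: mem[0x17..0x1c] <- [9d e1 b2 3f 00 7f]
D1: mem[0x06..0x07] <- [b2 3f]
D2: mem[0x06..0x09] <- [47 03 9f 2b]
D3: mem[0x0a..0x0c] <- [03 9f 2b]
query mem[0x0c]=0x2b, mem[0x0b]=0x9f, mem[0x1b]=0x00, mem[0x07]=0x03

MEM[0x0c,0x0b,0x1b,0x07] = 2b 9f 00 03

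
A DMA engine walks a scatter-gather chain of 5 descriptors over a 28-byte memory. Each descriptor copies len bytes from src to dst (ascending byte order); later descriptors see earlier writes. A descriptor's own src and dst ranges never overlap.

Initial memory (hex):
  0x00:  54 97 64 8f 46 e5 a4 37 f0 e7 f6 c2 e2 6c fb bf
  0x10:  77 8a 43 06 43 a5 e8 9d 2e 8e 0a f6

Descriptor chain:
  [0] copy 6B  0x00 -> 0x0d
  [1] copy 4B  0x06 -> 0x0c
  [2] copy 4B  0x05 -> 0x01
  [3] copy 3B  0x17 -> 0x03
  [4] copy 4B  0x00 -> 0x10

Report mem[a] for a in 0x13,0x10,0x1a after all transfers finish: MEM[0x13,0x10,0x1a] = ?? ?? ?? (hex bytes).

D0: mem[0x0d..0x12] <- [54 97 64 8f 46 e5]
D1: mem[0x0c..0x0f] <- [a4 37 f0 e7]
D2: mem[0x01..0x04] <- [e5 a4 37 f0]
D3: mem[0x03..0x05] <- [9d 2e 8e]
D4: mem[0x10..0x13] <- [54 e5 a4 9d]
query mem[0x13]=0x9d, mem[0x10]=0x54, mem[0x1a]=0x0a

MEM[0x13,0x10,0x1a] = 9d 54 0a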